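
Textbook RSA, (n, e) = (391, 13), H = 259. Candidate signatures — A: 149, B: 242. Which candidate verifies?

Candidate A: 149^2 = 22201 ≡ 305; 149^4 ≡ 305^2 = 93025 ≡ 358; 149^8 ≡ 358^2 = 128164 ≡ 307; 13 = 8 + 4 + 1, so 149^13 ≡ 307·358·149 ≡ 132 (mod 391)
Candidate B: 242^2 = 58564 ≡ 305; 242^4 ≡ 305^2 = 93025 ≡ 358; 242^8 ≡ 358^2 = 128164 ≡ 307; 13 = 8 + 4 + 1, so 242^13 ≡ 307·358·242 ≡ 259 (mod 391)
  → matches H = 259

B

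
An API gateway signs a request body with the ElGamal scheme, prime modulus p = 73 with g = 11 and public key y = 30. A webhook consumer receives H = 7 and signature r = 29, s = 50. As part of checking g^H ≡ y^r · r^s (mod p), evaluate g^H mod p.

40

Squares mod 73: 11^1≡11, 11^2≡48, 11^4≡41
7 = 4 + 2 + 1, so 11^7 ≡ 41·48·11 ≡ 40 (mod 73)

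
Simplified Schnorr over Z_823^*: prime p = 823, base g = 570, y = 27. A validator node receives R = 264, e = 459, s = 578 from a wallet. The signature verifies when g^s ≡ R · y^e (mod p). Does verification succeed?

g^s mod p:
Squares mod 823: 570^1≡570, 570^2≡638, 570^4≡482, 570^8≡238, 570^16≡680, 570^32≡697, 570^64≡239, 570^128≡334, 570^256≡451, 570^512≡120
578 = 512 + 64 + 2, so 570^578 ≡ 120·239·638 ≡ 81 (mod 823)
R · y^e mod p:
Squares mod 823: 27^1≡27, 27^2≡729, 27^4≡606, 27^8≡178, 27^16≡410, 27^32≡208, 27^64≡468, 27^128≡106, 27^256≡537
459 = 256 + 128 + 64 + 8 + 2 + 1, so 27^459 ≡ 537·106·468·178·729·27 ≡ 312 (mod 823)
264·312 = 82368 ≡ 68 (mod 823)
81 ≠ 68; the check fails.

fails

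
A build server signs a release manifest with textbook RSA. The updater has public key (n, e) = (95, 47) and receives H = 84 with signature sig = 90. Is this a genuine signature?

forged

sig^2 ≡ 90^2 = 8100 ≡ 25
sig^4 ≡ 25^2 = 625 ≡ 55
sig^8 ≡ 55^2 = 3025 ≡ 80
sig^16 ≡ 80^2 = 6400 ≡ 35
sig^32 ≡ 35^2 = 1225 ≡ 85
47 = 32 + 8 + 4 + 2 + 1, so sig^47 ≡ 85·80·55·25·90 ≡ 70 (mod 95)
sig^47 mod 95 = 70, but H = 84.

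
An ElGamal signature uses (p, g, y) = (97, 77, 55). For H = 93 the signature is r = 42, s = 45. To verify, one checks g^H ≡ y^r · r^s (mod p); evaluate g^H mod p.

Squares mod 97: 77^1≡77, 77^2≡12, 77^4≡47, 77^8≡75, 77^16≡96, 77^32≡1, 77^64≡1
93 = 64 + 16 + 8 + 4 + 1, so 77^93 ≡ 1·96·75·47·77 ≡ 78 (mod 97)

78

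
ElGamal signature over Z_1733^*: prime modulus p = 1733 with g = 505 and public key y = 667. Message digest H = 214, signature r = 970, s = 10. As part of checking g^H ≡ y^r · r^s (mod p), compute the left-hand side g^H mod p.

606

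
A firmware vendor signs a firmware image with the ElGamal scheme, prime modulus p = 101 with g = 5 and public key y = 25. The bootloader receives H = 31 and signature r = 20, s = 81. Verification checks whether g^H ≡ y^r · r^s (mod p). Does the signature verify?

does not verify

Left side g^H mod p:
Squares mod 101: 5^1≡5, 5^2≡25, 5^4≡19, 5^8≡58, 5^16≡31
31 = 16 + 8 + 4 + 2 + 1, so 5^31 ≡ 31·58·19·25·5 ≡ 71 (mod 101)
Right side y^r · r^s mod p:
Squares mod 101: 25^1≡25, 25^2≡19, 25^4≡58, 25^8≡31, 25^16≡52
20 = 16 + 4, so 25^20 ≡ 52·58 ≡ 87 (mod 101)
Squares mod 101: 20^1≡20, 20^2≡97, 20^4≡16, 20^8≡54, 20^16≡88, 20^32≡68, 20^64≡79
81 = 64 + 16 + 1, so 20^81 ≡ 79·88·20 ≡ 64 (mod 101)
87·64 = 5568 ≡ 13 (mod 101)
71 ≠ 13, so verification fails.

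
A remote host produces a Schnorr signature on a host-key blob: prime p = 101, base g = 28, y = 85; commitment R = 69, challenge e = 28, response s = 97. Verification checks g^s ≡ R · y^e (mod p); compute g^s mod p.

26

28^2 = 784 ≡ 77
28^4 ≡ 77^2 = 5929 ≡ 71
28^8 ≡ 71^2 = 5041 ≡ 92
28^16 ≡ 92^2 = 8464 ≡ 81
28^32 ≡ 81^2 = 6561 ≡ 97
28^64 ≡ 97^2 = 9409 ≡ 16
97 = 64 + 32 + 1, so 28^97 ≡ 16·97·28 ≡ 26 (mod 101)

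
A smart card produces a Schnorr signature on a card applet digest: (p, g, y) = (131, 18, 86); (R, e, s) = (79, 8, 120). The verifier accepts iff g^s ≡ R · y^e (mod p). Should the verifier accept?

g^s mod p:
Squares mod 131: 18^1≡18, 18^2≡62, 18^4≡45, 18^8≡60, 18^16≡63, 18^32≡39, 18^64≡80
120 = 64 + 32 + 16 + 8, so 18^120 ≡ 80·39·63·60 ≡ 63 (mod 131)
R · y^e mod p:
Squares mod 131: 86^1≡86, 86^2≡60, 86^4≡63, 86^8≡39
86^8 ≡ 39 (mod 131)
79·39 = 3081 ≡ 68 (mod 131)
63 ≠ 68; the check fails.

reject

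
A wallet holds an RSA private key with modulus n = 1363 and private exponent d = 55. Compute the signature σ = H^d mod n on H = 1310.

702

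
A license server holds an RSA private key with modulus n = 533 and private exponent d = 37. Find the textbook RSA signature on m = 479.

m^37 mod 533 = 193

193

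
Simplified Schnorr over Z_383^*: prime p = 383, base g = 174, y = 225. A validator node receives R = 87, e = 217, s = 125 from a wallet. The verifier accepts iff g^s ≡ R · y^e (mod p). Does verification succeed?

g^s mod p:
174^2 = 30276 ≡ 19
174^4 ≡ 19^2 = 361
174^8 ≡ 361^2 = 130321 ≡ 101
174^16 ≡ 101^2 = 10201 ≡ 243
174^32 ≡ 243^2 = 59049 ≡ 67
174^64 ≡ 67^2 = 4489 ≡ 276
125 = 64 + 32 + 16 + 8 + 4 + 1, so 174^125 ≡ 276·67·243·101·361·174 ≡ 185 (mod 383)
R · y^e mod p:
225^2 = 50625 ≡ 69
225^4 ≡ 69^2 = 4761 ≡ 165
225^8 ≡ 165^2 = 27225 ≡ 32
225^16 ≡ 32^2 = 1024 ≡ 258
225^32 ≡ 258^2 = 66564 ≡ 305
225^64 ≡ 305^2 = 93025 ≡ 339
225^128 ≡ 339^2 = 114921 ≡ 21
217 = 128 + 64 + 16 + 8 + 1, so 225^217 ≡ 21·339·258·32·225 ≡ 143 (mod 383)
87·143 = 12441 ≡ 185 (mod 383)
185 ≡ 185 (mod 383); signature holds.

passes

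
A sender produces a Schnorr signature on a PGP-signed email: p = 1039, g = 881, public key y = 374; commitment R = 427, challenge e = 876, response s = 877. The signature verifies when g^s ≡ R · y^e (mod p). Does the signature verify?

verifies

g^s mod p:
881^2 = 776161 ≡ 28
881^4 ≡ 28^2 = 784
881^8 ≡ 784^2 = 614656 ≡ 607
881^16 ≡ 607^2 = 368449 ≡ 643
881^32 ≡ 643^2 = 413449 ≡ 966
881^64 ≡ 966^2 = 933156 ≡ 134
881^128 ≡ 134^2 = 17956 ≡ 293
881^256 ≡ 293^2 = 85849 ≡ 651
881^512 ≡ 651^2 = 423801 ≡ 928
877 = 512 + 256 + 64 + 32 + 8 + 4 + 1, so 881^877 ≡ 928·651·134·966·607·784·881 ≡ 549 (mod 1039)
R · y^e mod p:
374^2 = 139876 ≡ 650
374^4 ≡ 650^2 = 422500 ≡ 666
374^8 ≡ 666^2 = 443556 ≡ 942
374^16 ≡ 942^2 = 887364 ≡ 58
374^32 ≡ 58^2 = 3364 ≡ 247
374^64 ≡ 247^2 = 61009 ≡ 747
374^128 ≡ 747^2 = 558009 ≡ 66
374^256 ≡ 66^2 = 4356 ≡ 200
374^512 ≡ 200^2 = 40000 ≡ 518
876 = 512 + 256 + 64 + 32 + 8 + 4, so 374^876 ≡ 518·200·747·247·942·666 ≡ 595 (mod 1039)
427·595 = 254065 ≡ 549 (mod 1039)
549 ≡ 549 (mod 1039); signature holds.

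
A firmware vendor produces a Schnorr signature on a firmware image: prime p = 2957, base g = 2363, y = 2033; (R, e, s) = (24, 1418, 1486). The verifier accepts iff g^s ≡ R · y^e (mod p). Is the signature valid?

valid

g^s mod p:
2363^2 = 5583769 ≡ 953
2363^4 ≡ 953^2 = 908209 ≡ 410
2363^8 ≡ 410^2 = 168100 ≡ 2508
2363^16 ≡ 2508^2 = 6290064 ≡ 525
2363^32 ≡ 525^2 = 275625 ≡ 624
2363^64 ≡ 624^2 = 389376 ≡ 2009
2363^128 ≡ 2009^2 = 4036081 ≡ 2733
2363^256 ≡ 2733^2 = 7469289 ≡ 2864
2363^512 ≡ 2864^2 = 8202496 ≡ 2735
2363^1024 ≡ 2735^2 = 7480225 ≡ 1972
1486 = 1024 + 256 + 128 + 64 + 8 + 4 + 2, so 2363^1486 ≡ 1972·2864·2733·2009·2508·410·953 ≡ 2508 (mod 2957)
R · y^e mod p:
2033^2 = 4133089 ≡ 2160
2033^4 ≡ 2160^2 = 4665600 ≡ 2411
2033^8 ≡ 2411^2 = 5812921 ≡ 2416
2033^16 ≡ 2416^2 = 5837056 ≡ 2895
2033^32 ≡ 2895^2 = 8381025 ≡ 887
2033^64 ≡ 887^2 = 786769 ≡ 207
2033^128 ≡ 207^2 = 42849 ≡ 1451
2033^256 ≡ 1451^2 = 2105401 ≡ 17
2033^512 ≡ 17^2 = 289
2033^1024 ≡ 289^2 = 83521 ≡ 725
1418 = 1024 + 256 + 128 + 8 + 2, so 2033^1418 ≡ 725·17·1451·2416·2160 ≡ 1583 (mod 2957)
24·1583 = 37992 ≡ 2508 (mod 2957)
2508 ≡ 2508 (mod 2957); signature holds.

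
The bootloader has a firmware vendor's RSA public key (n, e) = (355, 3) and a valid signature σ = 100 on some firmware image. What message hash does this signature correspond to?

Squares mod 355: σ^1≡100, σ^2≡60
3 = 2 + 1, so σ^3 ≡ 60·100 ≡ 320 (mod 355)

320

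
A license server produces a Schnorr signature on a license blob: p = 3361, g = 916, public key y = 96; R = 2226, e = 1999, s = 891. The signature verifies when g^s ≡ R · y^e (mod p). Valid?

g^s mod p:
916^2 = 839056 ≡ 2167
916^4 ≡ 2167^2 = 4695889 ≡ 572
916^8 ≡ 572^2 = 327184 ≡ 1167
916^16 ≡ 1167^2 = 1361889 ≡ 684
916^32 ≡ 684^2 = 467856 ≡ 677
916^64 ≡ 677^2 = 458329 ≡ 1233
916^128 ≡ 1233^2 = 1520289 ≡ 1117
916^256 ≡ 1117^2 = 1247689 ≡ 758
916^512 ≡ 758^2 = 574564 ≡ 3194
891 = 512 + 256 + 64 + 32 + 16 + 8 + 2 + 1, so 916^891 ≡ 3194·758·1233·677·684·1167·2167·916 ≡ 589 (mod 3361)
R · y^e mod p:
96^2 = 9216 ≡ 2494
96^4 ≡ 2494^2 = 6220036 ≡ 2186
96^8 ≡ 2186^2 = 4778596 ≡ 2615
96^16 ≡ 2615^2 = 6838225 ≡ 1951
96^32 ≡ 1951^2 = 3806401 ≡ 1749
96^64 ≡ 1749^2 = 3059001 ≡ 491
96^128 ≡ 491^2 = 241081 ≡ 2450
96^256 ≡ 2450^2 = 6002500 ≡ 3115
96^512 ≡ 3115^2 = 9703225 ≡ 18
96^1024 ≡ 18^2 = 324
1999 = 1024 + 512 + 256 + 128 + 64 + 8 + 4 + 2 + 1, so 96^1999 ≡ 324·18·3115·2450·491·2615·2186·2494·96 ≡ 2733 (mod 3361)
2226·2733 = 6083658 ≡ 248 (mod 3361)
589 ≠ 248; the check fails.

no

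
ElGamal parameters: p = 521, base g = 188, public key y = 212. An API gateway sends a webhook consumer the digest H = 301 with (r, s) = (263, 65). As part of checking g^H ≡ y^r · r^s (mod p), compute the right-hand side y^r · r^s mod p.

212^263 mod 521 = 80
263^65 mod 521 = 286
y^r · r^s ≡ 80·286 = 22880 ≡ 477 (mod 521)

477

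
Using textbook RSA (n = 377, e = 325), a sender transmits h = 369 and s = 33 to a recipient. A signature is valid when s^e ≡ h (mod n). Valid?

no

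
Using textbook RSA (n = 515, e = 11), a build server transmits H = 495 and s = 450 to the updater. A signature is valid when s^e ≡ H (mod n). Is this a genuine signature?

genuine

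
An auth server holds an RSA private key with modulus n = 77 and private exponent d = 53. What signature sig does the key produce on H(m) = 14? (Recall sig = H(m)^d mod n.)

49

(H(m))^53 mod 77 = 49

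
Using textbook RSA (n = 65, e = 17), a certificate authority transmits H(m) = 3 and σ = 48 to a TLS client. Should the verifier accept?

accept

σ^2 ≡ 48^2 = 2304 ≡ 29
σ^4 ≡ 29^2 = 841 ≡ 61
σ^8 ≡ 61^2 = 3721 ≡ 16
σ^16 ≡ 16^2 = 256 ≡ 61
17 = 16 + 1, so σ^17 ≡ 61·48 ≡ 3 (mod 65)
3 = H(m), so the signature checks out.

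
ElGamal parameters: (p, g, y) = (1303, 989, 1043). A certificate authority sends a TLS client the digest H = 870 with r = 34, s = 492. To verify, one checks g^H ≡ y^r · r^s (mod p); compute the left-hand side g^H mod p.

989^2 = 978121 ≡ 871
989^4 ≡ 871^2 = 758641 ≡ 295
989^8 ≡ 295^2 = 87025 ≡ 1027
989^16 ≡ 1027^2 = 1054729 ≡ 602
989^32 ≡ 602^2 = 362404 ≡ 170
989^64 ≡ 170^2 = 28900 ≡ 234
989^128 ≡ 234^2 = 54756 ≡ 30
989^256 ≡ 30^2 = 900
989^512 ≡ 900^2 = 810000 ≡ 837
870 = 512 + 256 + 64 + 32 + 4 + 2, so 989^870 ≡ 837·900·234·170·295·871 ≡ 1079 (mod 1303)

1079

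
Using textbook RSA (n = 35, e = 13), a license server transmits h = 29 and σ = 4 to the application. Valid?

no

σ^13 mod 35 = 4
4 ≠ 29, so verification fails.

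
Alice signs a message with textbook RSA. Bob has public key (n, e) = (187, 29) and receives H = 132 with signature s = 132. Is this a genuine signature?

genuine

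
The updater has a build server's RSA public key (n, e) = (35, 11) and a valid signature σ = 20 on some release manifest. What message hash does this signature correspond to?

σ^2 ≡ 20^2 = 400 ≡ 15
σ^4 ≡ 15^2 = 225 ≡ 15
σ^8 ≡ 15^2 = 225 ≡ 15
11 = 8 + 2 + 1, so σ^11 ≡ 15·15·20 ≡ 20 (mod 35)

20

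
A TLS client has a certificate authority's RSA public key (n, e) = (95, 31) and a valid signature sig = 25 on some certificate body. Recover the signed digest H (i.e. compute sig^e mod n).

80

Squares mod 95: sig^1≡25, sig^2≡55, sig^4≡80, sig^8≡35, sig^16≡85
31 = 16 + 8 + 4 + 2 + 1, so sig^31 ≡ 85·35·80·55·25 ≡ 80 (mod 95)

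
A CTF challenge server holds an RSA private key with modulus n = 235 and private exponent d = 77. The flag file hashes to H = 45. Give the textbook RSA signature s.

120

H^2 ≡ 45^2 = 2025 ≡ 145
H^4 ≡ 145^2 = 21025 ≡ 110
H^8 ≡ 110^2 = 12100 ≡ 115
H^16 ≡ 115^2 = 13225 ≡ 65
H^32 ≡ 65^2 = 4225 ≡ 230
H^64 ≡ 230^2 = 52900 ≡ 25
77 = 64 + 8 + 4 + 1, so H^77 ≡ 25·115·110·45 ≡ 120 (mod 235)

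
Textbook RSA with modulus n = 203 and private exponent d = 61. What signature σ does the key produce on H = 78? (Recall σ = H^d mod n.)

H^61 mod 203 = 169

169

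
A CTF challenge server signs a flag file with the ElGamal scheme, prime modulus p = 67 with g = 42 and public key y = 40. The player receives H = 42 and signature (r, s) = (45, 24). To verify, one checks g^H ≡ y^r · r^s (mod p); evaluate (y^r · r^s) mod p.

40^2 = 1600 ≡ 59
40^4 ≡ 59^2 = 3481 ≡ 64
40^8 ≡ 64^2 = 4096 ≡ 9
40^16 ≡ 9^2 = 81 ≡ 14
40^32 ≡ 14^2 = 196 ≡ 62
45 = 32 + 8 + 4 + 1, so 40^45 ≡ 62·9·64·40 ≡ 40 (mod 67)
45^2 = 2025 ≡ 15
45^4 ≡ 15^2 = 225 ≡ 24
45^8 ≡ 24^2 = 576 ≡ 40
45^16 ≡ 40^2 = 1600 ≡ 59
24 = 16 + 8, so 45^24 ≡ 59·40 ≡ 15 (mod 67)
y^r · r^s ≡ 40·15 = 600 ≡ 64 (mod 67)

64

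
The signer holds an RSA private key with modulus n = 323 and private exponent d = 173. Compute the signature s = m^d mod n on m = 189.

m^2 ≡ 189^2 = 35721 ≡ 191
m^4 ≡ 191^2 = 36481 ≡ 305
m^8 ≡ 305^2 = 93025 ≡ 1
m^16 ≡ 1^2 = 1
m^32 ≡ 1^2 = 1
m^64 ≡ 1^2 = 1
m^128 ≡ 1^2 = 1
173 = 128 + 32 + 8 + 4 + 1, so m^173 ≡ 1·1·1·305·189 ≡ 151 (mod 323)

151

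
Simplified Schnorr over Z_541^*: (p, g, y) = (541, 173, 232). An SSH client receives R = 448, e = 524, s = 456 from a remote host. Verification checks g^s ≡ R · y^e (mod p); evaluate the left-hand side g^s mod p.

307

173^2 = 29929 ≡ 174
173^4 ≡ 174^2 = 30276 ≡ 521
173^8 ≡ 521^2 = 271441 ≡ 400
173^16 ≡ 400^2 = 160000 ≡ 405
173^32 ≡ 405^2 = 164025 ≡ 102
173^64 ≡ 102^2 = 10404 ≡ 125
173^128 ≡ 125^2 = 15625 ≡ 477
173^256 ≡ 477^2 = 227529 ≡ 309
456 = 256 + 128 + 64 + 8, so 173^456 ≡ 309·477·125·400 ≡ 307 (mod 541)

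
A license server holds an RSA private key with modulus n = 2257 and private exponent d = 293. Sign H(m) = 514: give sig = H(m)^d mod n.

567

(H(m))^293 mod 2257 = 567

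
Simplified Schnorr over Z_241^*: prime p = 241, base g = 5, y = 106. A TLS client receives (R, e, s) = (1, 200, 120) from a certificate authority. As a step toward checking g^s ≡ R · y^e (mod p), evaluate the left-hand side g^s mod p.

Squares mod 241: 5^1≡5, 5^2≡25, 5^4≡143, 5^8≡205, 5^16≡91, 5^32≡87, 5^64≡98
120 = 64 + 32 + 16 + 8, so 5^120 ≡ 98·87·91·205 ≡ 1 (mod 241)

1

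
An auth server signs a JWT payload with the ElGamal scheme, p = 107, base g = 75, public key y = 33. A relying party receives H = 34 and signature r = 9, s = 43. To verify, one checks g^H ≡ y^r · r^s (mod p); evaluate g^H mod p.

75^34 mod 107 = 92

92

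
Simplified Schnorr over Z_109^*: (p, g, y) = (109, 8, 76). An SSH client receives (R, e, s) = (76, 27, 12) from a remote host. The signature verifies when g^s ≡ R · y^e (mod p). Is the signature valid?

valid

g^s mod p:
8^2 = 64
8^4 ≡ 64^2 = 4096 ≡ 63
8^8 ≡ 63^2 = 3969 ≡ 45
12 = 8 + 4, so 8^12 ≡ 45·63 ≡ 1 (mod 109)
R · y^e mod p:
76^2 = 5776 ≡ 108
76^4 ≡ 108^2 = 11664 ≡ 1
76^8 ≡ 1^2 = 1
76^16 ≡ 1^2 = 1
27 = 16 + 8 + 2 + 1, so 76^27 ≡ 1·1·108·76 ≡ 33 (mod 109)
76·33 = 2508 ≡ 1 (mod 109)
1 ≡ 1 (mod 109); signature holds.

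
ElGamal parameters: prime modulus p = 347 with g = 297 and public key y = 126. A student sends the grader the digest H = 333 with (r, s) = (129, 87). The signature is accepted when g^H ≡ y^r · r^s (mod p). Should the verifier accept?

Left side g^H mod p:
297^2 = 88209 ≡ 71
297^4 ≡ 71^2 = 5041 ≡ 183
297^8 ≡ 183^2 = 33489 ≡ 177
297^16 ≡ 177^2 = 31329 ≡ 99
297^32 ≡ 99^2 = 9801 ≡ 85
297^64 ≡ 85^2 = 7225 ≡ 285
297^128 ≡ 285^2 = 81225 ≡ 27
297^256 ≡ 27^2 = 729 ≡ 35
333 = 256 + 64 + 8 + 4 + 1, so 297^333 ≡ 35·285·177·183·297 ≡ 213 (mod 347)
Right side y^r · r^s mod p:
126^2 = 15876 ≡ 261
126^4 ≡ 261^2 = 68121 ≡ 109
126^8 ≡ 109^2 = 11881 ≡ 83
126^16 ≡ 83^2 = 6889 ≡ 296
126^32 ≡ 296^2 = 87616 ≡ 172
126^64 ≡ 172^2 = 29584 ≡ 89
126^128 ≡ 89^2 = 7921 ≡ 287
129 = 128 + 1, so 126^129 ≡ 287·126 ≡ 74 (mod 347)
129^2 = 16641 ≡ 332
129^4 ≡ 332^2 = 110224 ≡ 225
129^8 ≡ 225^2 = 50625 ≡ 310
129^16 ≡ 310^2 = 96100 ≡ 328
129^32 ≡ 328^2 = 107584 ≡ 14
129^64 ≡ 14^2 = 196
87 = 64 + 16 + 4 + 2 + 1, so 129^87 ≡ 196·328·225·332·129 ≡ 167 (mod 347)
74·167 = 12358 ≡ 213 (mod 347)
213 ≡ 213 (mod 347), so the signature is genuine.

accept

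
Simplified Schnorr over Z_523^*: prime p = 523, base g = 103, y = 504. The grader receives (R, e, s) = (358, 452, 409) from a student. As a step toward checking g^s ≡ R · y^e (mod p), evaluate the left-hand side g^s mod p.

57

Squares mod 523: 103^1≡103, 103^2≡149, 103^4≡235, 103^8≡310, 103^16≡391, 103^32≡165, 103^64≡29, 103^128≡318, 103^256≡185
409 = 256 + 128 + 16 + 8 + 1, so 103^409 ≡ 185·318·391·310·103 ≡ 57 (mod 523)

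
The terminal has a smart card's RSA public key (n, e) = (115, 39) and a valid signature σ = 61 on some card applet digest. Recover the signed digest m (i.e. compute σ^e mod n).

56

σ^2 ≡ 61^2 = 3721 ≡ 41
σ^4 ≡ 41^2 = 1681 ≡ 71
σ^8 ≡ 71^2 = 5041 ≡ 96
σ^16 ≡ 96^2 = 9216 ≡ 16
σ^32 ≡ 16^2 = 256 ≡ 26
39 = 32 + 4 + 2 + 1, so σ^39 ≡ 26·71·41·61 ≡ 56 (mod 115)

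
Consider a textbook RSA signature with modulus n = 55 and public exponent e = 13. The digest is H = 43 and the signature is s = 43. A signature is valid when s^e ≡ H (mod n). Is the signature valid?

valid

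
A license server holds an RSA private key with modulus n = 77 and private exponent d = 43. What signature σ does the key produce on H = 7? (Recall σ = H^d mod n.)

H^43 mod 77 = 35

35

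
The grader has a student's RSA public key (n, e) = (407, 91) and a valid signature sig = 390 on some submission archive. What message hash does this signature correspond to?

Squares mod 407: sig^1≡390, sig^2≡289, sig^4≡86, sig^8≡70, sig^16≡16, sig^32≡256, sig^64≡9
91 = 64 + 16 + 8 + 2 + 1, so sig^91 ≡ 9·16·70·289·390 ≡ 313 (mod 407)

313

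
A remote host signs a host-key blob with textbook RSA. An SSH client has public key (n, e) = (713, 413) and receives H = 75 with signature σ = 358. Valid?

σ^2 ≡ 358^2 = 128164 ≡ 537
σ^4 ≡ 537^2 = 288369 ≡ 317
σ^8 ≡ 317^2 = 100489 ≡ 669
σ^16 ≡ 669^2 = 447561 ≡ 510
σ^32 ≡ 510^2 = 260100 ≡ 568
σ^64 ≡ 568^2 = 322624 ≡ 348
σ^128 ≡ 348^2 = 121104 ≡ 607
σ^256 ≡ 607^2 = 368449 ≡ 541
413 = 256 + 128 + 16 + 8 + 4 + 1, so σ^413 ≡ 541·607·510·669·317·358 ≡ 75 (mod 713)
75 = H, so the signature checks out.

yes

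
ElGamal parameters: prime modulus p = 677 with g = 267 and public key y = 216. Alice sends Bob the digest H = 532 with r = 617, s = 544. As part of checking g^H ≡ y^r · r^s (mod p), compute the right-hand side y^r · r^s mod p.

216^2 = 46656 ≡ 620
216^4 ≡ 620^2 = 384400 ≡ 541
216^8 ≡ 541^2 = 292681 ≡ 217
216^16 ≡ 217^2 = 47089 ≡ 376
216^32 ≡ 376^2 = 141376 ≡ 560
216^64 ≡ 560^2 = 313600 ≡ 149
216^128 ≡ 149^2 = 22201 ≡ 537
216^256 ≡ 537^2 = 288369 ≡ 644
216^512 ≡ 644^2 = 414736 ≡ 412
617 = 512 + 64 + 32 + 8 + 1, so 216^617 ≡ 412·149·560·217·216 ≡ 548 (mod 677)
617^2 = 380689 ≡ 215
617^4 ≡ 215^2 = 46225 ≡ 189
617^8 ≡ 189^2 = 35721 ≡ 517
617^16 ≡ 517^2 = 267289 ≡ 551
617^32 ≡ 551^2 = 303601 ≡ 305
617^64 ≡ 305^2 = 93025 ≡ 276
617^128 ≡ 276^2 = 76176 ≡ 352
617^256 ≡ 352^2 = 123904 ≡ 13
617^512 ≡ 13^2 = 169
544 = 512 + 32, so 617^544 ≡ 169·305 ≡ 93 (mod 677)
y^r · r^s ≡ 548·93 = 50964 ≡ 189 (mod 677)

189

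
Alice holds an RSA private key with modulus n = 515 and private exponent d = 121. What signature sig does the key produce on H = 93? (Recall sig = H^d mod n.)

Squares mod 515: H^1≡93, H^2≡409, H^4≡421, H^8≡81, H^16≡381, H^32≡446, H^64≡126
121 = 64 + 32 + 16 + 8 + 1, so H^121 ≡ 126·446·381·81·93 ≡ 203 (mod 515)

203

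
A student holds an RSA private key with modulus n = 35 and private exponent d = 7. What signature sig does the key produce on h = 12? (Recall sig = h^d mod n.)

33

h^2 ≡ 12^2 = 144 ≡ 4
h^4 ≡ 4^2 = 16
7 = 4 + 2 + 1, so h^7 ≡ 16·4·12 ≡ 33 (mod 35)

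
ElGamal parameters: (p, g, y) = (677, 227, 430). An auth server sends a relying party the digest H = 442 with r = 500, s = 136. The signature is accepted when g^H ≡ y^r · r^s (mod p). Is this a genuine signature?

Left side g^H mod p:
Squares mod 677: 227^1≡227, 227^2≡77, 227^4≡513, 227^8≡493, 227^16≡6, 227^32≡36, 227^64≡619, 227^128≡656, 227^256≡441
442 = 256 + 128 + 32 + 16 + 8 + 2, so 227^442 ≡ 441·656·36·6·493·77 ≡ 344 (mod 677)
Right side y^r · r^s mod p:
Squares mod 677: 430^1≡430, 430^2≡79, 430^4≡148, 430^8≡240, 430^16≡55, 430^32≡317, 430^64≡293, 430^128≡547, 430^256≡652
500 = 256 + 128 + 64 + 32 + 16 + 4, so 430^500 ≡ 652·547·293·317·55·148 ≡ 574 (mod 677)
Squares mod 677: 500^1≡500, 500^2≡187, 500^4≡442, 500^8≡388, 500^16≡250, 500^32≡216, 500^64≡620, 500^128≡541
136 = 128 + 8, so 500^136 ≡ 541·388 ≡ 38 (mod 677)
574·38 = 21812 ≡ 148 (mod 677)
344 ≠ 148, so verification fails.

forged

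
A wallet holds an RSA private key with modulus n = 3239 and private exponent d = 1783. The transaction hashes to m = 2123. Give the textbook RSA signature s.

m^2 ≡ 2123^2 = 4507129 ≡ 1680
m^4 ≡ 1680^2 = 2822400 ≡ 1231
m^8 ≡ 1231^2 = 1515361 ≡ 2748
m^16 ≡ 2748^2 = 7551504 ≡ 1395
m^32 ≡ 1395^2 = 1946025 ≡ 2625
m^64 ≡ 2625^2 = 6890625 ≡ 1272
m^128 ≡ 1272^2 = 1617984 ≡ 1723
m^256 ≡ 1723^2 = 2968729 ≡ 1805
m^512 ≡ 1805^2 = 3258025 ≡ 2830
m^1024 ≡ 2830^2 = 8008900 ≡ 2092
1783 = 1024 + 512 + 128 + 64 + 32 + 16 + 4 + 2 + 1, so m^1783 ≡ 2092·2830·1723·1272·2625·1395·1231·1680·2123 ≡ 2428 (mod 3239)

2428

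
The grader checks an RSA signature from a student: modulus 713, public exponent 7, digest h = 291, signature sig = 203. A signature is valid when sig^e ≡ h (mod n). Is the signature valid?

sig^7 mod 713 = 291
sig^7 mod 713 = 291 matches h.

valid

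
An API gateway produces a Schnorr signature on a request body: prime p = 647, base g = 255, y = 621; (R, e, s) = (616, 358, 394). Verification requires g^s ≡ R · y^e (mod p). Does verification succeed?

fails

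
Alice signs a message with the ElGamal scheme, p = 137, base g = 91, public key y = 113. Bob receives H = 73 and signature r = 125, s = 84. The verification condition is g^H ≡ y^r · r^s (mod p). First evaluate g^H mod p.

91^2 = 8281 ≡ 61
91^4 ≡ 61^2 = 3721 ≡ 22
91^8 ≡ 22^2 = 484 ≡ 73
91^16 ≡ 73^2 = 5329 ≡ 123
91^32 ≡ 123^2 = 15129 ≡ 59
91^64 ≡ 59^2 = 3481 ≡ 56
73 = 64 + 8 + 1, so 91^73 ≡ 56·73·91 ≡ 53 (mod 137)

53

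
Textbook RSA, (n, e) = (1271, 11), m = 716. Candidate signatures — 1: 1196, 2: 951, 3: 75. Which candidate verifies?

3

Candidate 1: 1196^11 mod 1271 = 555
Candidate 2: 951^11 mod 1271 = 74
Candidate 3: 75^11 mod 1271 = 716
  → matches m = 716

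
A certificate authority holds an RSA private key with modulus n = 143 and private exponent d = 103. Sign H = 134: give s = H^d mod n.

H^2 ≡ 134^2 = 17956 ≡ 81
H^4 ≡ 81^2 = 6561 ≡ 126
H^8 ≡ 126^2 = 15876 ≡ 3
H^16 ≡ 3^2 = 9
H^32 ≡ 9^2 = 81
H^64 ≡ 81^2 = 6561 ≡ 126
103 = 64 + 32 + 4 + 2 + 1, so H^103 ≡ 126·81·126·81·134 ≡ 30 (mod 143)

30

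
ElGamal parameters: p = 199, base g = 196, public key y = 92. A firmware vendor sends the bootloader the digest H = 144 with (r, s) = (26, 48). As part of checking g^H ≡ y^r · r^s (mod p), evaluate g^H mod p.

63

196^144 mod 199 = 63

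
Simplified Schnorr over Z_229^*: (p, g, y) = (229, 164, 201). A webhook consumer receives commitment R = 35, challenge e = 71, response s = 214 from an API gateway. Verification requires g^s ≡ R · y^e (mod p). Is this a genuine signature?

g^s mod p:
Squares mod 229: 164^1≡164, 164^2≡103, 164^4≡75, 164^8≡129, 164^16≡153, 164^32≡51, 164^64≡82, 164^128≡83
214 = 128 + 64 + 16 + 4 + 2, so 164^214 ≡ 83·82·153·75·103 ≡ 80 (mod 229)
R · y^e mod p:
Squares mod 229: 201^1≡201, 201^2≡97, 201^4≡20, 201^8≡171, 201^16≡158, 201^32≡3, 201^64≡9
71 = 64 + 4 + 2 + 1, so 201^71 ≡ 9·20·97·201 ≡ 35 (mod 229)
35·35 = 1225 ≡ 80 (mod 229)
80 ≡ 80 (mod 229); signature holds.

genuine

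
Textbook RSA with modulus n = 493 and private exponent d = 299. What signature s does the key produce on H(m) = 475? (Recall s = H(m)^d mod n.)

Squares mod 493: (H(m))^1≡475, (H(m))^2≡324, (H(m))^4≡460, (H(m))^8≡103, (H(m))^16≡256, (H(m))^32≡460, (H(m))^64≡103, (H(m))^128≡256, (H(m))^256≡460
299 = 256 + 32 + 8 + 2 + 1, so (H(m))^299 ≡ 460·460·103·324·475 ≡ 305 (mod 493)

305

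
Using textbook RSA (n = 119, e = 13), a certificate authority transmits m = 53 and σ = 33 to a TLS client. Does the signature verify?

does not verify

σ^2 ≡ 33^2 = 1089 ≡ 18
σ^4 ≡ 18^2 = 324 ≡ 86
σ^8 ≡ 86^2 = 7396 ≡ 18
13 = 8 + 4 + 1, so σ^13 ≡ 18·86·33 ≡ 33 (mod 119)
The recovered value 33 does not match the digest 53.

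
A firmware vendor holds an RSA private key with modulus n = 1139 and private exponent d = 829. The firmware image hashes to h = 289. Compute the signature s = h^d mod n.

Squares mod 1139: h^1≡289, h^2≡374, h^4≡918, h^8≡1003, h^16≡272, h^32≡1088, h^64≡323, h^128≡680, h^256≡1105, h^512≡17
829 = 512 + 256 + 32 + 16 + 8 + 4 + 1, so h^829 ≡ 17·1105·1088·272·1003·918·289 ≡ 918 (mod 1139)

918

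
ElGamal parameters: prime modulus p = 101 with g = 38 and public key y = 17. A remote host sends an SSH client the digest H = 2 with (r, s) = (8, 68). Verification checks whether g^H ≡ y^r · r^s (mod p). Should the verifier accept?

Left side g^H mod p:
Squares mod 101: 38^1≡38, 38^2≡30
38^2 ≡ 30 (mod 101)
Right side y^r · r^s mod p:
Squares mod 101: 17^1≡17, 17^2≡87, 17^4≡95, 17^8≡36
17^8 ≡ 36 (mod 101)
Squares mod 101: 8^1≡8, 8^2≡64, 8^4≡56, 8^8≡5, 8^16≡25, 8^32≡19, 8^64≡58
68 = 64 + 4, so 8^68 ≡ 58·56 ≡ 16 (mod 101)
36·16 = 576 ≡ 71 (mod 101)
30 ≠ 71, so verification fails.

reject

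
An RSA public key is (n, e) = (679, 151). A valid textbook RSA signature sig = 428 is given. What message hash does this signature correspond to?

sig^2 ≡ 428^2 = 183184 ≡ 533
sig^4 ≡ 533^2 = 284089 ≡ 267
sig^8 ≡ 267^2 = 71289 ≡ 673
sig^16 ≡ 673^2 = 452929 ≡ 36
sig^32 ≡ 36^2 = 1296 ≡ 617
sig^64 ≡ 617^2 = 380689 ≡ 449
sig^128 ≡ 449^2 = 201601 ≡ 617
151 = 128 + 16 + 4 + 2 + 1, so sig^151 ≡ 617·36·267·533·428 ≡ 393 (mod 679)

393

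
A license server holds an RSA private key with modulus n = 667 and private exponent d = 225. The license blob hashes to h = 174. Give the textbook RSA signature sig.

h^2 ≡ 174^2 = 30276 ≡ 261
h^4 ≡ 261^2 = 68121 ≡ 87
h^8 ≡ 87^2 = 7569 ≡ 232
h^16 ≡ 232^2 = 53824 ≡ 464
h^32 ≡ 464^2 = 215296 ≡ 522
h^64 ≡ 522^2 = 272484 ≡ 348
h^128 ≡ 348^2 = 121104 ≡ 377
225 = 128 + 64 + 32 + 1, so h^225 ≡ 377·348·522·174 ≡ 464 (mod 667)

464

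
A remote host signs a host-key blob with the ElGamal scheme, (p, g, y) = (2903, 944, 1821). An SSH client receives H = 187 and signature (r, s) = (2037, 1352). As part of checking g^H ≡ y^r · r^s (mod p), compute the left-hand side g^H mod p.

944^2 = 891136 ≡ 2818
944^4 ≡ 2818^2 = 7941124 ≡ 1419
944^8 ≡ 1419^2 = 2013561 ≡ 1782
944^16 ≡ 1782^2 = 3175524 ≡ 2545
944^32 ≡ 2545^2 = 6477025 ≡ 432
944^64 ≡ 432^2 = 186624 ≡ 832
944^128 ≡ 832^2 = 692224 ≡ 1310
187 = 128 + 32 + 16 + 8 + 2 + 1, so 944^187 ≡ 1310·432·2545·1782·2818·944 ≡ 1785 (mod 2903)

1785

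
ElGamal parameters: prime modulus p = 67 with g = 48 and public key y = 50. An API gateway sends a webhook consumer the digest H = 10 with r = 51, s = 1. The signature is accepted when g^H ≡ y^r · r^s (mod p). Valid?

yes

Left side g^H mod p:
48^2 = 2304 ≡ 26
48^4 ≡ 26^2 = 676 ≡ 6
48^8 ≡ 6^2 = 36
10 = 8 + 2, so 48^10 ≡ 36·26 ≡ 65 (mod 67)
Right side y^r · r^s mod p:
50^2 = 2500 ≡ 21
50^4 ≡ 21^2 = 441 ≡ 39
50^8 ≡ 39^2 = 1521 ≡ 47
50^16 ≡ 47^2 = 2209 ≡ 65
50^32 ≡ 65^2 = 4225 ≡ 4
51 = 32 + 16 + 2 + 1, so 50^51 ≡ 4·65·21·50 ≡ 42 (mod 67)
51^1 mod 67 = 51
42·51 = 2142 ≡ 65 (mod 67)
65 ≡ 65 (mod 67), so the signature is genuine.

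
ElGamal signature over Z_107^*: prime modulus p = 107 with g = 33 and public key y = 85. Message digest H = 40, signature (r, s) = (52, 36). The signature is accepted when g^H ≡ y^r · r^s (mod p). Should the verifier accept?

accept

Left side g^H mod p:
Squares mod 107: 33^1≡33, 33^2≡19, 33^4≡40, 33^8≡102, 33^16≡25, 33^32≡90
40 = 32 + 8, so 33^40 ≡ 90·102 ≡ 85 (mod 107)
Right side y^r · r^s mod p:
Squares mod 107: 85^1≡85, 85^2≡56, 85^4≡33, 85^8≡19, 85^16≡40, 85^32≡102
52 = 32 + 16 + 4, so 85^52 ≡ 102·40·33 ≡ 34 (mod 107)
Squares mod 107: 52^1≡52, 52^2≡29, 52^4≡92, 52^8≡11, 52^16≡14, 52^32≡89
36 = 32 + 4, so 52^36 ≡ 89·92 ≡ 56 (mod 107)
34·56 = 1904 ≡ 85 (mod 107)
85 ≡ 85 (mod 107), so the signature is genuine.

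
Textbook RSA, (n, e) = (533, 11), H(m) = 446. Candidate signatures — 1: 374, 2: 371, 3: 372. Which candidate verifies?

Candidate 1: 374^11 mod 533 = 446
  → matches H(m) = 446
Candidate 2: 371^11 mod 533 = 80
Candidate 3: 372^11 mod 533 = 109

1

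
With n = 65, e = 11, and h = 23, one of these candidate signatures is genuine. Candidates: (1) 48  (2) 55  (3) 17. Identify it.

Candidate 1: Squares mod 65: 48^1≡48, 48^2≡29, 48^4≡61, 48^8≡16; 11 = 8 + 2 + 1, so 48^11 ≡ 16·29·48 ≡ 42 (mod 65)
Candidate 2: Squares mod 65: 55^1≡55, 55^2≡35, 55^4≡55, 55^8≡35; 11 = 8 + 2 + 1, so 55^11 ≡ 35·35·55 ≡ 35 (mod 65)
Candidate 3: Squares mod 65: 17^1≡17, 17^2≡29, 17^4≡61, 17^8≡16; 11 = 8 + 2 + 1, so 17^11 ≡ 16·29·17 ≡ 23 (mod 65)
  → matches h = 23

3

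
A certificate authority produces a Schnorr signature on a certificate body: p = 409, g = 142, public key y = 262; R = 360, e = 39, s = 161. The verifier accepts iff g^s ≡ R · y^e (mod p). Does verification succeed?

g^s mod p:
142^2 = 20164 ≡ 123
142^4 ≡ 123^2 = 15129 ≡ 405
142^8 ≡ 405^2 = 164025 ≡ 16
142^16 ≡ 16^2 = 256
142^32 ≡ 256^2 = 65536 ≡ 96
142^64 ≡ 96^2 = 9216 ≡ 218
142^128 ≡ 218^2 = 47524 ≡ 80
161 = 128 + 32 + 1, so 142^161 ≡ 80·96·142 ≡ 166 (mod 409)
R · y^e mod p:
262^2 = 68644 ≡ 341
262^4 ≡ 341^2 = 116281 ≡ 125
262^8 ≡ 125^2 = 15625 ≡ 83
262^16 ≡ 83^2 = 6889 ≡ 345
262^32 ≡ 345^2 = 119025 ≡ 6
39 = 32 + 4 + 2 + 1, so 262^39 ≡ 6·125·341·262 ≡ 30 (mod 409)
360·30 = 10800 ≡ 166 (mod 409)
166 ≡ 166 (mod 409); signature holds.

passes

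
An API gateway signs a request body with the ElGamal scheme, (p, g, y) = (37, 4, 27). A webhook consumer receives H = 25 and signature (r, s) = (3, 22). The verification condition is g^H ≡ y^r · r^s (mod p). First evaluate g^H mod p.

30

4^2 = 16
4^4 ≡ 16^2 = 256 ≡ 34
4^8 ≡ 34^2 = 1156 ≡ 9
4^16 ≡ 9^2 = 81 ≡ 7
25 = 16 + 8 + 1, so 4^25 ≡ 7·9·4 ≡ 30 (mod 37)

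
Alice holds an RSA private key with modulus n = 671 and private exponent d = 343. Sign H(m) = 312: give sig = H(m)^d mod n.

372

(H(m))^2 ≡ 312^2 = 97344 ≡ 49
(H(m))^4 ≡ 49^2 = 2401 ≡ 388
(H(m))^8 ≡ 388^2 = 150544 ≡ 240
(H(m))^16 ≡ 240^2 = 57600 ≡ 565
(H(m))^32 ≡ 565^2 = 319225 ≡ 500
(H(m))^64 ≡ 500^2 = 250000 ≡ 388
(H(m))^128 ≡ 388^2 = 150544 ≡ 240
(H(m))^256 ≡ 240^2 = 57600 ≡ 565
343 = 256 + 64 + 16 + 4 + 2 + 1, so (H(m))^343 ≡ 565·388·565·388·49·312 ≡ 372 (mod 671)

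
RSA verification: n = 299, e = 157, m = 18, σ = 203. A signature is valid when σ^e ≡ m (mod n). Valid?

no

σ^2 ≡ 203^2 = 41209 ≡ 246
σ^4 ≡ 246^2 = 60516 ≡ 118
σ^8 ≡ 118^2 = 13924 ≡ 170
σ^16 ≡ 170^2 = 28900 ≡ 196
σ^32 ≡ 196^2 = 38416 ≡ 144
σ^64 ≡ 144^2 = 20736 ≡ 105
σ^128 ≡ 105^2 = 11025 ≡ 261
157 = 128 + 16 + 8 + 4 + 1, so σ^157 ≡ 261·196·170·118·203 ≡ 281 (mod 299)
281 ≠ 18, so verification fails.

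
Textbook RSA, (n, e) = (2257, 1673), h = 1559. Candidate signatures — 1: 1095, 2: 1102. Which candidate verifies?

1

Candidate 1: 1095^2 = 1199025 ≡ 558; 1095^4 ≡ 558^2 = 311364 ≡ 2155; 1095^8 ≡ 2155^2 = 4644025 ≡ 1376; 1095^16 ≡ 1376^2 = 1893376 ≡ 2010; 1095^32 ≡ 2010^2 = 4040100 ≡ 70; 1095^64 ≡ 70^2 = 4900 ≡ 386; 1095^128 ≡ 386^2 = 148996 ≡ 34; 1095^256 ≡ 34^2 = 1156; 1095^512 ≡ 1156^2 = 1336336 ≡ 192; 1095^1024 ≡ 192^2 = 36864 ≡ 752; 1673 = 1024 + 512 + 128 + 8 + 1, so 1095^1673 ≡ 752·192·34·1376·1095 ≡ 1559 (mod 2257)
  → matches h = 1559
Candidate 2: 1102^2 = 1214404 ≡ 138; 1102^4 ≡ 138^2 = 19044 ≡ 988; 1102^8 ≡ 988^2 = 976144 ≡ 1120; 1102^16 ≡ 1120^2 = 1254400 ≡ 1765; 1102^32 ≡ 1765^2 = 3115225 ≡ 565; 1102^64 ≡ 565^2 = 319225 ≡ 988; 1102^128 ≡ 988^2 = 976144 ≡ 1120; 1102^256 ≡ 1120^2 = 1254400 ≡ 1765; 1102^512 ≡ 1765^2 = 3115225 ≡ 565; 1102^1024 ≡ 565^2 = 319225 ≡ 988; 1673 = 1024 + 512 + 128 + 8 + 1, so 1102^1673 ≡ 988·565·1120·1120·1102 ≡ 1198 (mod 2257)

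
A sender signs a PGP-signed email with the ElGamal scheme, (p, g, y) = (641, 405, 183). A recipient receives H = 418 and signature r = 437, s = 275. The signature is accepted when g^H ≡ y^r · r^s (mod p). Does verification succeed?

Left side g^H mod p:
Squares mod 641: 405^1≡405, 405^2≡570, 405^4≡554, 405^8≡518, 405^16≡386, 405^32≡284, 405^64≡531, 405^128≡562, 405^256≡472
418 = 256 + 128 + 32 + 2, so 405^418 ≡ 472·562·284·570 ≡ 180 (mod 641)
Right side y^r · r^s mod p:
Squares mod 641: 183^1≡183, 183^2≡157, 183^4≡291, 183^8≡69, 183^16≡274, 183^32≡79, 183^64≡472, 183^128≡357, 183^256≡531
437 = 256 + 128 + 32 + 16 + 4 + 1, so 183^437 ≡ 531·357·79·274·291·183 ≡ 9 (mod 641)
Squares mod 641: 437^1≡437, 437^2≡592, 437^4≡478, 437^8≡288, 437^16≡255, 437^32≡284, 437^64≡531, 437^128≡562, 437^256≡472
275 = 256 + 16 + 2 + 1, so 437^275 ≡ 472·255·592·437 ≡ 20 (mod 641)
9·20 = 180 ≡ 180 (mod 641)
180 ≡ 180 (mod 641), so the signature is genuine.

passes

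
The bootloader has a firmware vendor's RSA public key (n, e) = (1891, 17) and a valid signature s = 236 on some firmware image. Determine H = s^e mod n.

s^2 ≡ 236^2 = 55696 ≡ 857
s^4 ≡ 857^2 = 734449 ≡ 741
s^8 ≡ 741^2 = 549081 ≡ 691
s^16 ≡ 691^2 = 477481 ≡ 949
17 = 16 + 1, so s^17 ≡ 949·236 ≡ 826 (mod 1891)

826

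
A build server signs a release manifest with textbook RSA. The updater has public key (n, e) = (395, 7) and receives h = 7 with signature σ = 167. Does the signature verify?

σ^7 mod 395 = 388
388 ≠ 7, so verification fails.

does not verify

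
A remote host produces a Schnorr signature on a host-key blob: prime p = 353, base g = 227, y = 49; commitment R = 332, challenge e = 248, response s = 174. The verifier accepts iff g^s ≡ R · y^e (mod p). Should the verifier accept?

g^s mod p:
227^174 mod 353 = 157
R · y^e mod p:
49^248 mod 353 = 352
332·352 = 116864 ≡ 21 (mod 353)
157 ≠ 21; the check fails.

reject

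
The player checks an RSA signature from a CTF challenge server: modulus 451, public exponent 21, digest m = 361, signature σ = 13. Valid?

σ^21 mod 451 = 233
The recovered value 233 does not match the digest 361.

no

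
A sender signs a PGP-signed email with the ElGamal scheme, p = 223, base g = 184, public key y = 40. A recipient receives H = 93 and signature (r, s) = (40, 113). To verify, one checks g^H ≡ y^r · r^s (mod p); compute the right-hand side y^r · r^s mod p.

222

40^2 = 1600 ≡ 39
40^4 ≡ 39^2 = 1521 ≡ 183
40^8 ≡ 183^2 = 33489 ≡ 39
40^16 ≡ 39^2 = 1521 ≡ 183
40^32 ≡ 183^2 = 33489 ≡ 39
40 = 32 + 8, so 40^40 ≡ 39·39 ≡ 183 (mod 223)
40^2 = 1600 ≡ 39
40^4 ≡ 39^2 = 1521 ≡ 183
40^8 ≡ 183^2 = 33489 ≡ 39
40^16 ≡ 39^2 = 1521 ≡ 183
40^32 ≡ 183^2 = 33489 ≡ 39
40^64 ≡ 39^2 = 1521 ≡ 183
113 = 64 + 32 + 16 + 1, so 40^113 ≡ 183·39·183·40 ≡ 184 (mod 223)
y^r · r^s ≡ 183·184 = 33672 ≡ 222 (mod 223)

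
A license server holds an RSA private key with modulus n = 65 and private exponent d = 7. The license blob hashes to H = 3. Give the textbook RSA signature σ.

H^2 ≡ 3^2 = 9
H^4 ≡ 9^2 = 81 ≡ 16
7 = 4 + 2 + 1, so H^7 ≡ 16·9·3 ≡ 42 (mod 65)

42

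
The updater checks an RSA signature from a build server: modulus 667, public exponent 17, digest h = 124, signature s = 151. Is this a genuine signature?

s^2 ≡ 151^2 = 22801 ≡ 123
s^4 ≡ 123^2 = 15129 ≡ 455
s^8 ≡ 455^2 = 207025 ≡ 255
s^16 ≡ 255^2 = 65025 ≡ 326
17 = 16 + 1, so s^17 ≡ 326·151 ≡ 535 (mod 667)
The recovered value 535 does not match the digest 124.

forged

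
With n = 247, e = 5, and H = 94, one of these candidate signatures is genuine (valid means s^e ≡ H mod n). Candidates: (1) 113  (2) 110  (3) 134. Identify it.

1

Candidate 1: 113^5 mod 247 = 94
  → matches H = 94
Candidate 2: 110^5 mod 247 = 2
Candidate 3: 134^5 mod 247 = 153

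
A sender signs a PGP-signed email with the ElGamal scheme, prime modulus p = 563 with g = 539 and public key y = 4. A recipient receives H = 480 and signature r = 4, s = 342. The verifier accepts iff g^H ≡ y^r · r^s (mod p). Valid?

yes

Left side g^H mod p:
Squares mod 563: 539^1≡539, 539^2≡13, 539^4≡169, 539^8≡411, 539^16≡21, 539^32≡441, 539^64≡246, 539^128≡275, 539^256≡183
480 = 256 + 128 + 64 + 32, so 539^480 ≡ 183·275·246·441 ≡ 7 (mod 563)
Right side y^r · r^s mod p:
Squares mod 563: 4^1≡4, 4^2≡16, 4^4≡256
4^4 ≡ 256 (mod 563)
Squares mod 563: 4^1≡4, 4^2≡16, 4^4≡256, 4^8≡228, 4^16≡188, 4^32≡438, 4^64≡424, 4^128≡179, 4^256≡513
342 = 256 + 64 + 16 + 4 + 2, so 4^342 ≡ 513·424·188·256·16 ≡ 77 (mod 563)
256·77 = 19712 ≡ 7 (mod 563)
7 ≡ 7 (mod 563), so the signature is genuine.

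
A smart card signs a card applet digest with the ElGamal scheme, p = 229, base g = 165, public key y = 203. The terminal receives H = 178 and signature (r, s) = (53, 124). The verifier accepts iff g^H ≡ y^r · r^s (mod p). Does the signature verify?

Left side g^H mod p:
Squares mod 229: 165^1≡165, 165^2≡203, 165^4≡218, 165^8≡121, 165^16≡214, 165^32≡225, 165^64≡16, 165^128≡27
178 = 128 + 32 + 16 + 2, so 165^178 ≡ 27·225·214·203 ≡ 16 (mod 229)
Right side y^r · r^s mod p:
Squares mod 229: 203^1≡203, 203^2≡218, 203^4≡121, 203^8≡214, 203^16≡225, 203^32≡16
53 = 32 + 16 + 4 + 1, so 203^53 ≡ 16·225·121·203 ≡ 53 (mod 229)
Squares mod 229: 53^1≡53, 53^2≡61, 53^4≡57, 53^8≡43, 53^16≡17, 53^32≡60, 53^64≡165
124 = 64 + 32 + 16 + 8 + 4, so 53^124 ≡ 165·60·17·43·57 ≡ 104 (mod 229)
53·104 = 5512 ≡ 16 (mod 229)
16 ≡ 16 (mod 229), so the signature is genuine.

verifies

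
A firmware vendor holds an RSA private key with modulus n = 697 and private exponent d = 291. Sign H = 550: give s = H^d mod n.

H^2 ≡ 550^2 = 302500 ≡ 2
H^4 ≡ 2^2 = 4
H^8 ≡ 4^2 = 16
H^16 ≡ 16^2 = 256
H^32 ≡ 256^2 = 65536 ≡ 18
H^64 ≡ 18^2 = 324
H^128 ≡ 324^2 = 104976 ≡ 426
H^256 ≡ 426^2 = 181476 ≡ 256
291 = 256 + 32 + 2 + 1, so H^291 ≡ 256·18·2·550 ≡ 216 (mod 697)

216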